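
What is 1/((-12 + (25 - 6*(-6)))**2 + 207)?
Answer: 1/2608 ≈ 0.00038344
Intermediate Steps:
1/((-12 + (25 - 6*(-6)))**2 + 207) = 1/((-12 + (25 - 1*(-36)))**2 + 207) = 1/((-12 + (25 + 36))**2 + 207) = 1/((-12 + 61)**2 + 207) = 1/(49**2 + 207) = 1/(2401 + 207) = 1/2608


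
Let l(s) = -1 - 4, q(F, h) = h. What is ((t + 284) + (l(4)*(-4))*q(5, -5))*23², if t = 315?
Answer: 263971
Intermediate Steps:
l(s) = -5
((t + 284) + (l(4)*(-4))*q(5, -5))*23² = ((315 + 284) - 5*(-4)*(-5))*23² = (599 + 20*(-5))*529 = (599 - 100)*529 = 499*529 = 263971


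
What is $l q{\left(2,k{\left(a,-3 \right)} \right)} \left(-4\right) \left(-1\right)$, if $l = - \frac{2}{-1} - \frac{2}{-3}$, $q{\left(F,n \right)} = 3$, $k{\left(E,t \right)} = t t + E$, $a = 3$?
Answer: $32$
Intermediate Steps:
$k{\left(E,t \right)} = E + t^{2}$ ($k{\left(E,t \right)} = t^{2} + E = E + t^{2}$)
$l = \frac{8}{3}$ ($l = \left(-2\right) \left(-1\right) - - \frac{2}{3} = 2 + \frac{2}{3} = \frac{8}{3} \approx 2.6667$)
$l q{\left(2,k{\left(a,-3 \right)} \right)} \left(-4\right) \left(-1\right) = \frac{8}{3} \cdot 3 \left(-4\right) \left(-1\right) = 8 \left(-4\right) \left(-1\right) = \left(-32\right) \left(-1\right) = 32$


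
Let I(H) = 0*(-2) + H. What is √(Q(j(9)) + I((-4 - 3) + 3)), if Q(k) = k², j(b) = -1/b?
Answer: I*√323/9 ≈ 1.9969*I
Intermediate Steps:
I(H) = H (I(H) = 0 + H = H)
√(Q(j(9)) + I((-4 - 3) + 3)) = √((-1/9)² + ((-4 - 3) + 3)) = √((-1*⅑)² + (-7 + 3)) = √((-⅑)² - 4) = √(1/81 - 4) = √(-323/81) = I*√323/9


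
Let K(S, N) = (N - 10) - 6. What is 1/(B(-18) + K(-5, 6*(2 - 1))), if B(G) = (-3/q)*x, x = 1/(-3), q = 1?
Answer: -1/9 ≈ -0.11111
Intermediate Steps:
x = -1/3 ≈ -0.33333
B(G) = 1 (B(G) = -3/1*(-1/3) = -3*1*(-1/3) = -3*(-1/3) = 1)
K(S, N) = -16 + N (K(S, N) = (-10 + N) - 6 = -16 + N)
1/(B(-18) + K(-5, 6*(2 - 1))) = 1/(1 + (-16 + 6*(2 - 1))) = 1/(1 + (-16 + 6*1)) = 1/(1 + (-16 + 6)) = 1/(1 - 10) = 1/(-9) = -1/9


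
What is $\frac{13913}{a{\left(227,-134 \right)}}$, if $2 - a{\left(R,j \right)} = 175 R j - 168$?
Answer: $\frac{13913}{5323320} \approx 0.0026136$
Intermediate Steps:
$a{\left(R,j \right)} = 170 - 175 R j$ ($a{\left(R,j \right)} = 2 - \left(175 R j - 168\right) = 2 - \left(-168 + 175 R j\right) = 170 - 175 R j$)
$\frac{13913}{a{\left(227,-134 \right)}} = \frac{13913}{170 - 39725 \left(-134\right)} = \frac{13913}{170 + 5323150} = \frac{13913}{5323320}$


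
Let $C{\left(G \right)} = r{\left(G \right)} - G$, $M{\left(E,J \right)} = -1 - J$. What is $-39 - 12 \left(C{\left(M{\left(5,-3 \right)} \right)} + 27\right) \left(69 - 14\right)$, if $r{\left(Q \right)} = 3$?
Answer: $-18519$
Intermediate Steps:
$C{\left(G \right)} = 3 - G$
$-39 - 12 \left(C{\left(M{\left(5,-3 \right)} \right)} + 27\right) \left(69 - 14\right) = -39 - 12 \left(\left(3 - \left(-1 - -3\right)\right) + 27\right) \left(69 - 14\right) = -39 - 12 \left(\left(3 - \left(-1 + 3\right)\right) + 27\right) 55 = -39 - 12 \left(\left(3 - 2\right) + 27\right) 55 = -39 - 12 \left(1 + 27\right) 55 = -39 - 12 \cdot 28 \cdot 55 = -39 - 18480 = -18519$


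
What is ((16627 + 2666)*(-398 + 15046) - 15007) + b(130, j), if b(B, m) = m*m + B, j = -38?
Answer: 282590431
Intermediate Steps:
b(B, m) = B + m**2 (b(B, m) = m**2 + B = B + m**2)
((16627 + 2666)*(-398 + 15046) - 15007) + b(130, j) = ((16627 + 2666)*(-398 + 15046) - 15007) + (130 + (-38)**2) = (19293*14648 - 15007) + (130 + 1444) = (282603864 - 15007) + 1574 = 282588857 + 1574 = 282590431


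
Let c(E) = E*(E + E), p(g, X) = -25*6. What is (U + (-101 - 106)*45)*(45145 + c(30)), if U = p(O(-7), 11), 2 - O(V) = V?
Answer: -444334425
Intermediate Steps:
O(V) = 2 - V
p(g, X) = -150
c(E) = 2*E² (c(E) = E*(2*E) = 2*E²)
U = -150
(U + (-101 - 106)*45)*(45145 + c(30)) = (-150 + (-101 - 106)*45)*(45145 + 2*30²) = (-150 - 207*45)*(45145 + 2*900) = (-150 - 9315)*(45145 + 1800) = -9465*46945 = -444334425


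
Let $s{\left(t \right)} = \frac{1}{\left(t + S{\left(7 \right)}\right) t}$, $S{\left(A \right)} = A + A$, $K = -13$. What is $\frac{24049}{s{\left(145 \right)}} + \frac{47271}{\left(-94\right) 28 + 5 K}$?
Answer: $\frac{498450260048}{899} \approx 5.5445 \cdot 10^{8}$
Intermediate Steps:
$S{\left(A \right)} = 2 A$
$s{\left(t \right)} = \frac{1}{t \left(14 + t\right)}$ ($s{\left(t \right)} = \frac{1}{\left(t + 2 \cdot 7\right) t} = \frac{1}{\left(t + 14\right) t} = \frac{1}{\left(14 + t\right) t} = \frac{1}{t \left(14 + t\right)}$)
$\frac{24049}{s{\left(145 \right)}} + \frac{47271}{\left(-94\right) 28 + 5 K} = \frac{24049}{\frac{1}{145} \frac{1}{14 + 145}} + \frac{47271}{\left(-94\right) 28 + 5 \left(-13\right)} = \frac{24049}{\frac{1}{145} \cdot \frac{1}{159}} + \frac{47271}{-2632 - 65} = \frac{24049}{\frac{1}{145} \cdot \frac{1}{159}} + \frac{47271}{-2697} = 24049 \frac{1}{\frac{1}{23055}} + 47271 \left(- \frac{1}{2697}\right) = 24049 \cdot 23055 - \frac{15757}{899} = 554449695 - \frac{15757}{899} = \frac{498450260048}{899}$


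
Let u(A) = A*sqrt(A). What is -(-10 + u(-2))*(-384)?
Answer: -3840 - 768*I*sqrt(2) ≈ -3840.0 - 1086.1*I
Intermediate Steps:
u(A) = A**(3/2)
-(-10 + u(-2))*(-384) = -(-10 + (-2)**(3/2))*(-384) = -(-10 - 2*I*sqrt(2))*(-384) = (10 + 2*I*sqrt(2))*(-384) = -3840 - 768*I*sqrt(2)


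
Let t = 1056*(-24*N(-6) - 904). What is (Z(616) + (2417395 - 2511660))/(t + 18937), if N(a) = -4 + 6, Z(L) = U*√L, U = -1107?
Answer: 18853/197275 + 2214*√154/986375 ≈ 0.12342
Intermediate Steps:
Z(L) = -1107*√L
N(a) = 2
t = -1005312 (t = 1056*(-24*2 - 904) = 1056*(-48 - 904) = 1056*(-952) = -1005312)
(Z(616) + (2417395 - 2511660))/(t + 18937) = (-2214*√154 + (2417395 - 2511660))/(-1005312 + 18937) = (-2214*√154 - 94265)/(-986375) = (-2214*√154 - 94265)*(-1/986375) = (-94265 - 2214*√154)*(-1/986375) = 18853/197275 + 2214*√154/986375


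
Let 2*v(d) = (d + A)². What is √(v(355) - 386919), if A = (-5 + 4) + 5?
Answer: I*√1289914/2 ≈ 567.87*I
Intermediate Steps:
A = 4 (A = -1 + 5 = 4)
v(d) = (4 + d)²/2 (v(d) = (d + 4)²/2 = (4 + d)²/2)
√(v(355) - 386919) = √((4 + 355)²/2 - 386919) = √((½)*359² - 386919) = √((½)*128881 - 386919) = √(128881/2 - 386919) = √(-644957/2) = I*√1289914/2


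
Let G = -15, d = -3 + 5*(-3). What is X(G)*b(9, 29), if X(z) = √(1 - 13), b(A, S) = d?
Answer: -36*I*√3 ≈ -62.354*I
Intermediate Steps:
d = -18 (d = -3 - 15 = -18)
b(A, S) = -18
X(z) = 2*I*√3 (X(z) = √(-12) = 2*I*√3)
X(G)*b(9, 29) = (2*I*√3)*(-18) = -36*I*√3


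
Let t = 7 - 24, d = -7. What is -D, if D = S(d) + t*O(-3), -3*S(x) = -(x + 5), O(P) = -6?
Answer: -304/3 ≈ -101.33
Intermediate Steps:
S(x) = 5/3 + x/3 (S(x) = -(-1)*(x + 5)/3 = -(-1)*(5 + x)/3 = -(-5 - x)/3 = 5/3 + x/3)
t = -17
D = 304/3 (D = (5/3 + (⅓)*(-7)) - 17*(-6) = (5/3 - 7/3) + 102 = -⅔ + 102 = 304/3 ≈ 101.33)
-D = -1*304/3 = -304/3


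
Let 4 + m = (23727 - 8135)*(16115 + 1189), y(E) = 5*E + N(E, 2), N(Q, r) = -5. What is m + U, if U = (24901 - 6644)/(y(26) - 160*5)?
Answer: 182117657443/675 ≈ 2.6980e+8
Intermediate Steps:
y(E) = -5 + 5*E (y(E) = 5*E - 5 = -5 + 5*E)
U = -18257/675 (U = (24901 - 6644)/((-5 + 5*26) - 160*5) = 18257/((-5 + 130) - 800) = 18257/(125 - 800) = 18257/(-675) = 18257*(-1/675) = -18257/675 ≈ -27.047)
m = 269803964 (m = -4 + (23727 - 8135)*(16115 + 1189) = -4 + 15592*17304 = -4 + 269803968 = 269803964)
m + U = 269803964 - 18257/675 = 182117657443/675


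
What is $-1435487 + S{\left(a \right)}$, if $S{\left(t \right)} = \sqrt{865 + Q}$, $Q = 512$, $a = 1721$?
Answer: $-1435487 + 9 \sqrt{17} \approx -1.4355 \cdot 10^{6}$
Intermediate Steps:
$S{\left(t \right)} = 9 \sqrt{17}$ ($S{\left(t \right)} = \sqrt{865 + 512} = \sqrt{1377} = 9 \sqrt{17}$)
$-1435487 + S{\left(a \right)} = -1435487 + 9 \sqrt{17}$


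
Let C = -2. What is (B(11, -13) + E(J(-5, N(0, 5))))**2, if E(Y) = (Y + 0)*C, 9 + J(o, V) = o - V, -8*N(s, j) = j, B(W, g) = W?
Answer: 22801/16 ≈ 1425.1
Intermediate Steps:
N(s, j) = -j/8
J(o, V) = -9 + o - V (J(o, V) = -9 + (o - V) = -9 + o - V)
E(Y) = -2*Y (E(Y) = (Y + 0)*(-2) = Y*(-2) = -2*Y)
(B(11, -13) + E(J(-5, N(0, 5))))**2 = (11 - 2*(-9 - 5 - (-1)*5/8))**2 = (11 - 2*(-9 - 5 - 1*(-5/8)))**2 = (11 - 2*(-9 - 5 + 5/8))**2 = (11 - 2*(-107/8))**2 = (11 + 107/4)**2 = (151/4)**2 = 22801/16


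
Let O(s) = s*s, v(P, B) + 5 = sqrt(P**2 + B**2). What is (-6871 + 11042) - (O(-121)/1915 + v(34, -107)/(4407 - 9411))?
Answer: 39896001721/9582660 + sqrt(12605)/5004 ≈ 4163.4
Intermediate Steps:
v(P, B) = -5 + sqrt(B**2 + P**2) (v(P, B) = -5 + sqrt(P**2 + B**2) = -5 + sqrt(B**2 + P**2))
O(s) = s**2
(-6871 + 11042) - (O(-121)/1915 + v(34, -107)/(4407 - 9411)) = (-6871 + 11042) - ((-121)**2/1915 + (-5 + sqrt((-107)**2 + 34**2))/(4407 - 9411)) = 4171 - (14641*(1/1915) + (-5 + sqrt(11449 + 1156))/(-5004)) = 4171 - (14641/1915 + (-5 + sqrt(12605))*(-1/5004)) = 4171 - (14641/1915 + (5/5004 - sqrt(12605)/5004)) = 4171 - (73273139/9582660 - sqrt(12605)/5004) = 4171 + (-73273139/9582660 + sqrt(12605)/5004) = 39896001721/9582660 + sqrt(12605)/5004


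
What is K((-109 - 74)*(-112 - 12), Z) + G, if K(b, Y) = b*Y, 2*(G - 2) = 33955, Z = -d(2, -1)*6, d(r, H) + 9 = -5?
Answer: 3846215/2 ≈ 1.9231e+6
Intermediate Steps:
d(r, H) = -14 (d(r, H) = -9 - 5 = -14)
Z = 84 (Z = -1*(-14)*6 = 14*6 = 84)
G = 33959/2 (G = 2 + (½)*33955 = 2 + 33955/2 = 33959/2 ≈ 16980.)
K(b, Y) = Y*b
K((-109 - 74)*(-112 - 12), Z) + G = 84*((-109 - 74)*(-112 - 12)) + 33959/2 = 84*(-183*(-124)) + 33959/2 = 84*22692 + 33959/2 = 1906128 + 33959/2 = 3846215/2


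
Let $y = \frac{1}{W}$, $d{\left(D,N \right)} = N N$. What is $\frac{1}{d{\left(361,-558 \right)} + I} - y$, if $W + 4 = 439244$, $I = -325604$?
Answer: $- \frac{11337}{156369440} \approx -7.2501 \cdot 10^{-5}$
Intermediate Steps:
$d{\left(D,N \right)} = N^{2}$
$W = 439240$ ($W = -4 + 439244 = 439240$)
$y = \frac{1}{439240} \approx 2.2767 \cdot 10^{-6}$
$\frac{1}{d{\left(361,-558 \right)} + I} - y = \frac{1}{\left(-558\right)^{2} - 325604} - \frac{1}{439240} = \frac{1}{311364 - 325604} - \frac{1}{439240} = \frac{1}{-14240} - \frac{1}{439240} = - \frac{1}{14240} - \frac{1}{439240} = - \frac{11337}{156369440}$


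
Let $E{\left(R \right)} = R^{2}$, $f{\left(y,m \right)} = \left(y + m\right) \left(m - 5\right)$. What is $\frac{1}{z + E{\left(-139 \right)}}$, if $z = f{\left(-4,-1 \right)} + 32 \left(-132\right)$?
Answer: $\frac{1}{15127} \approx 6.6107 \cdot 10^{-5}$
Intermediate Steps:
$f{\left(y,m \right)} = \left(-5 + m\right) \left(m + y\right)$ ($f{\left(y,m \right)} = \left(m + y\right) \left(-5 + m\right) = \left(-5 + m\right) \left(m + y\right)$)
$z = -4194$ ($z = \left(\left(-1\right)^{2} - -5 - -20 - -4\right) + 32 \left(-132\right) = \left(1 + 5 + 20 + 4\right) - 4224 = 30 - 4224 = -4194$)
$\frac{1}{z + E{\left(-139 \right)}} = \frac{1}{-4194 + \left(-139\right)^{2}} = \frac{1}{-4194 + 19321} = \frac{1}{15127}$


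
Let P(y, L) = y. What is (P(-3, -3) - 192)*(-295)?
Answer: 57525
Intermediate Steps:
(P(-3, -3) - 192)*(-295) = (-3 - 192)*(-295) = -195*(-295) = 57525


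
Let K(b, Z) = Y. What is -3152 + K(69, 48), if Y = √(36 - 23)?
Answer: -3152 + √13 ≈ -3148.4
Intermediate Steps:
Y = √13 ≈ 3.6056
K(b, Z) = √13
-3152 + K(69, 48) = -3152 + √13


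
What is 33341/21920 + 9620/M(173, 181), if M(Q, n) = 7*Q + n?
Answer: 16080067/1907040 ≈ 8.4319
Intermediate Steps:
M(Q, n) = n + 7*Q
33341/21920 + 9620/M(173, 181) = 33341/21920 + 9620/(181 + 7*173) = 33341*(1/21920) + 9620/(181 + 1211) = 33341/21920 + 9620/1392 = 33341/21920 + 9620*(1/1392) = 33341/21920 + 2405/348 = 16080067/1907040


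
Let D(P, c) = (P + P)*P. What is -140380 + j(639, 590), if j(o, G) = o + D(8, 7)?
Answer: -139613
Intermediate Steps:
D(P, c) = 2*P**2 (D(P, c) = (2*P)*P = 2*P**2)
j(o, G) = 128 + o (j(o, G) = o + 2*8**2 = o + 2*64 = o + 128 = 128 + o)
-140380 + j(639, 590) = -140380 + (128 + 639) = -140380 + 767 = -139613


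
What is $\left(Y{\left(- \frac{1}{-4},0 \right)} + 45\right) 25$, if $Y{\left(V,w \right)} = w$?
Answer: $1125$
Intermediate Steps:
$\left(Y{\left(- \frac{1}{-4},0 \right)} + 45\right) 25 = \left(0 + 45\right) 25 = 45 \cdot 25 = 1125$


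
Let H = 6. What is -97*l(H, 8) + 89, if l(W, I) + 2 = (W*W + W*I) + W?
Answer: -8447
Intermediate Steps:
l(W, I) = -2 + W + W² + I*W (l(W, I) = -2 + ((W*W + W*I) + W) = -2 + ((W² + I*W) + W) = -2 + (W + W² + I*W) = -2 + W + W² + I*W)
-97*l(H, 8) + 89 = -97*(-2 + 6 + 6² + 8*6) + 89 = -97*(-2 + 6 + 36 + 48) + 89 = -97*88 + 89 = -8536 + 89 = -8447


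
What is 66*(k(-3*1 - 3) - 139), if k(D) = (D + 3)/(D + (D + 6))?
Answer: -9141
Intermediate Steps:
k(D) = (3 + D)/(6 + 2*D) (k(D) = (3 + D)/(D + (6 + D)) = (3 + D)/(6 + 2*D))
66*(k(-3*1 - 3) - 139) = 66*(1/2 - 139) = 66*(-277/2) = -9141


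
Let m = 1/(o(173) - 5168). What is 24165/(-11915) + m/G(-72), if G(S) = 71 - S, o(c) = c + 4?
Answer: -3449377312/1700778079 ≈ -2.0281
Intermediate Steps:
o(c) = 4 + c
m = -1/4991 (m = 1/((4 + 173) - 5168) = 1/(177 - 5168) = 1/(-4991) = -1/4991 ≈ -0.00020036)
24165/(-11915) + m/G(-72) = 24165/(-11915) - 1/(4991*(71 - 1*(-72))) = 24165*(-1/11915) - 1/(4991*(71 + 72)) = -4833/2383 - 1/4991/143 = -4833/2383 - 1/4991*1/143 = -4833/2383 - 1/713713 = -3449377312/1700778079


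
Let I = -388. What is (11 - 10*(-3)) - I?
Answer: 429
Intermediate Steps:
(11 - 10*(-3)) - I = (11 - 10*(-3)) - 1*(-388) = (11 + 30) + 388 = 41 + 388 = 429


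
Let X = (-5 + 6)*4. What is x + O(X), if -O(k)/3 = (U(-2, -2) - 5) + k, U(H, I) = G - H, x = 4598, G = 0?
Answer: 4595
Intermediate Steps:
U(H, I) = -H (U(H, I) = 0 - H = -H)
X = 4 (X = 1*4 = 4)
O(k) = 9 - 3*k (O(k) = -3*((-1*(-2) - 5) + k) = -3*((2 - 5) + k) = -3*(-3 + k) = 9 - 3*k)
x + O(X) = 4598 + (9 - 3*4) = 4598 + (9 - 12) = 4598 - 3 = 4595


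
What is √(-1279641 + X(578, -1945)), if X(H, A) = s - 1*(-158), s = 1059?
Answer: 2*I*√319606 ≈ 1130.7*I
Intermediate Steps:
X(H, A) = 1217 (X(H, A) = 1059 - 1*(-158) = 1059 + 158 = 1217)
√(-1279641 + X(578, -1945)) = √(-1279641 + 1217) = √(-1278424) = 2*I*√319606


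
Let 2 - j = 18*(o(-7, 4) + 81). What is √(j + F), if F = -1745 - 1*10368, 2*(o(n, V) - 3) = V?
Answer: I*√13659 ≈ 116.87*I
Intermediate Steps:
o(n, V) = 3 + V/2
F = -12113 (F = -1745 - 10368 = -12113)
j = -1546 (j = 2 - 18*((3 + (½)*4) + 81) = 2 - 18*((3 + 2) + 81) = 2 - 18*(5 + 81) = 2 - 18*86 = 2 - 1*1548 = 2 - 1548 = -1546)
√(j + F) = √(-1546 - 12113) = √(-13659) = I*√13659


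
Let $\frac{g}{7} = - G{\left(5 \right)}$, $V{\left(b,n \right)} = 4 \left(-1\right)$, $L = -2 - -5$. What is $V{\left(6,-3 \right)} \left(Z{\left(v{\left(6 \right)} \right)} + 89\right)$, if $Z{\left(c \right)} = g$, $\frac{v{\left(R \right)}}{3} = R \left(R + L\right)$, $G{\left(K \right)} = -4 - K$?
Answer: $-608$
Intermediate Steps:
$L = 3$ ($L = -2 + 5 = 3$)
$v{\left(R \right)} = 3 R \left(3 + R\right)$ ($v{\left(R \right)} = 3 R \left(R + 3\right) = 3 R \left(3 + R\right)$)
$V{\left(b,n \right)} = -4$
$g = 63$ ($g = 7 \left(- (-4 - 5)\right) = 7 \left(\left(-1\right) \left(-9\right)\right) = 7 \cdot 9 = 63$)
$Z{\left(c \right)} = 63$
$V{\left(6,-3 \right)} \left(Z{\left(v{\left(6 \right)} \right)} + 89\right) = - 4 \left(63 + 89\right) = \left(-4\right) 152 = -608$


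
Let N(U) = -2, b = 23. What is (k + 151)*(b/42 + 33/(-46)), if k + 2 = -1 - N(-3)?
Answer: -4100/161 ≈ -25.466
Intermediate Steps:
k = -1 (k = -2 + (-1 - 1*(-2)) = -2 + (-1 + 2) = -2 + 1 = -1)
(k + 151)*(b/42 + 33/(-46)) = (-1 + 151)*(23/42 + 33/(-46)) = 150*(23*(1/42) + 33*(-1/46)) = 150*(23/42 - 33/46) = 150*(-82/483) = -4100/161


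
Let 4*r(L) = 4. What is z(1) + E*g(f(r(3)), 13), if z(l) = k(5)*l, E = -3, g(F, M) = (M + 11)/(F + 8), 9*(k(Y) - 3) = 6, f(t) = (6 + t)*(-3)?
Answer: 359/39 ≈ 9.2051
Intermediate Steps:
r(L) = 1 (r(L) = (1/4)*4 = 1)
f(t) = -18 - 3*t
k(Y) = 11/3 (k(Y) = 3 + (1/9)*6 = 3 + 2/3 = 11/3)
g(F, M) = (11 + M)/(8 + F)
z(l) = 11*l/3
z(1) + E*g(f(r(3)), 13) = (11/3)*1 - 3*(11 + 13)/(8 + (-18 - 3*1)) = 11/3 - 3*24/(8 + (-18 - 3)) = 11/3 - 3*24/(8 - 21) = 11/3 - 3*24/(-13) = 11/3 - (-3)*24/13 = 11/3 - 3*(-24/13) = 11/3 + 72/13 = 359/39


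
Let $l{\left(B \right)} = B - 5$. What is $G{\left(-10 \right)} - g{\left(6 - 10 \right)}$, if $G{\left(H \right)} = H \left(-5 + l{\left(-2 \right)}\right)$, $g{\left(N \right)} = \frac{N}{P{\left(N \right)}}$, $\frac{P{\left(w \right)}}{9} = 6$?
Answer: $\frac{3242}{27} \approx 120.07$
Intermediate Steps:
$P{\left(w \right)} = 54$ ($P{\left(w \right)} = 9 \cdot 6 = 54$)
$l{\left(B \right)} = -5 + B$
$g{\left(N \right)} = \frac{N}{54}$
$G{\left(H \right)} = - 12 H$ ($G{\left(H \right)} = H \left(-5 - 7\right) = H \left(-12\right) = - 12 H$)
$G{\left(-10 \right)} - g{\left(6 - 10 \right)} = \left(-12\right) \left(-10\right) - \frac{6 - 10}{54} = 120 - \frac{6 - 10}{54} = 120 - \frac{1}{54} \left(-4\right) = 120 - - \frac{2}{27} = 120 + \frac{2}{27} = \frac{3242}{27}$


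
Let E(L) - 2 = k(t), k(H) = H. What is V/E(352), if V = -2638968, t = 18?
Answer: -659742/5 ≈ -1.3195e+5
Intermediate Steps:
E(L) = 20 (E(L) = 2 + 18 = 20)
V/E(352) = -2638968/20 = -2638968*1/20 = -659742/5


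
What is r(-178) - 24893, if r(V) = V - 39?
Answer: -25110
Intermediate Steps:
r(V) = -39 + V
r(-178) - 24893 = (-39 - 178) - 24893 = -217 - 24893 = -25110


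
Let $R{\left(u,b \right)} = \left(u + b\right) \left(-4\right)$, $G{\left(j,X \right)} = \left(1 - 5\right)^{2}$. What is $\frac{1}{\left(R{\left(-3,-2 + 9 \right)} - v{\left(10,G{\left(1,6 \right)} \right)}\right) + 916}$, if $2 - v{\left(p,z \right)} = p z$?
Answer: $\frac{1}{1058} \approx 0.00094518$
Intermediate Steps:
$G{\left(j,X \right)} = 16$ ($G{\left(j,X \right)} = \left(-4\right)^{2} = 16$)
$v{\left(p,z \right)} = 2 - p z$
$R{\left(u,b \right)} = - 4 b - 4 u$ ($R{\left(u,b \right)} = \left(b + u\right) \left(-4\right) = - 4 b - 4 u$)
$\frac{1}{\left(R{\left(-3,-2 + 9 \right)} - v{\left(10,G{\left(1,6 \right)} \right)}\right) + 916} = \frac{1}{\left(\left(- 4 \left(-2 + 9\right) - -12\right) - \left(2 - 10 \cdot 16\right)\right) + 916} = \frac{1}{\left(\left(\left(-4\right) 7 + 12\right) - \left(2 - 160\right)\right) + 916} = \frac{1}{\left(\left(-28 + 12\right) - -158\right) + 916} = \frac{1}{\left(-16 + 158\right) + 916} = \frac{1}{142 + 916} = \frac{1}{1058}$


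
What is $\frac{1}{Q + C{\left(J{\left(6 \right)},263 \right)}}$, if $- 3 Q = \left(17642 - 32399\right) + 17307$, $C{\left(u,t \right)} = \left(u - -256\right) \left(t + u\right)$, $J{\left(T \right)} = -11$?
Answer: $\frac{1}{60890} \approx 1.6423 \cdot 10^{-5}$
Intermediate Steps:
$C{\left(u,t \right)} = \left(256 + u\right) \left(t + u\right)$ ($C{\left(u,t \right)} = \left(u + 256\right) \left(t + u\right) = \left(256 + u\right) \left(t + u\right)$)
$Q = -850$ ($Q = - \frac{\left(17642 - 32399\right) + 17307}{3} = - \frac{-14757 + 17307}{3} = \left(- \frac{1}{3}\right) 2550 = -850$)
$\frac{1}{Q + C{\left(J{\left(6 \right)},263 \right)}} = \frac{1}{-850 + \left(\left(-11\right)^{2} + 256 \cdot 263 + 256 \left(-11\right) + 263 \left(-11\right)\right)} = \frac{1}{-850 + \left(121 + 67328 - 2816 - 2893\right)} = \frac{1}{-850 + 61740} = \frac{1}{60890}$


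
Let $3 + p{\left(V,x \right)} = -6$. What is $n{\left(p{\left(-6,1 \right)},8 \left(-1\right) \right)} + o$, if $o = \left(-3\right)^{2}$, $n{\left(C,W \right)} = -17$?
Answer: $-8$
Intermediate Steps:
$p{\left(V,x \right)} = -9$ ($p{\left(V,x \right)} = -3 - 6 = -9$)
$o = 9$
$n{\left(p{\left(-6,1 \right)},8 \left(-1\right) \right)} + o = -17 + 9 = -8$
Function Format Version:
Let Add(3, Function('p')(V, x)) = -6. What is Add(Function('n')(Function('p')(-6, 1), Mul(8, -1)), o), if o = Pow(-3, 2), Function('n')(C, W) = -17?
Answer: -8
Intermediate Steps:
Function('p')(V, x) = -9 (Function('p')(V, x) = Add(-3, -6) = -9)
o = 9
Add(Function('n')(Function('p')(-6, 1), Mul(8, -1)), o) = Add(-17, 9) = -8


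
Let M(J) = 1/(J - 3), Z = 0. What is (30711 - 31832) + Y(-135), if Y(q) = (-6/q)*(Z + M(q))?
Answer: -3480706/3105 ≈ -1121.0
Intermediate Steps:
M(J) = 1/(-3 + J)
Y(q) = -6/(q*(-3 + q)) (Y(q) = (-6/q)*(0 + 1/(-3 + q)) = (-6/q)/(-3 + q) = -6/(q*(-3 + q)))
(30711 - 31832) + Y(-135) = (30711 - 31832) - 6/(-135*(-3 - 135)) = -1121 - 6*(-1/135)/(-138) = -1121 - 6*(-1/135)*(-1/138) = -1121 - 1/3105 = -3480706/3105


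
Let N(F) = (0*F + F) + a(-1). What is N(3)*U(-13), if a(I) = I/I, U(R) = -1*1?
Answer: -4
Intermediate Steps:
U(R) = -1
a(I) = 1
N(F) = 1 + F (N(F) = (0*F + F) + 1 = (0 + F) + 1 = F + 1 = 1 + F)
N(3)*U(-13) = (1 + 3)*(-1) = 4*(-1) = -4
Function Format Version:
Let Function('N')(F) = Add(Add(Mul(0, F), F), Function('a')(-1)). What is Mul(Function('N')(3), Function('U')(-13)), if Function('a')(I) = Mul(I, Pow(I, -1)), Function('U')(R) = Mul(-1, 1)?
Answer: -4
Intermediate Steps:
Function('U')(R) = -1
Function('a')(I) = 1
Function('N')(F) = Add(1, F) (Function('N')(F) = Add(Add(Mul(0, F), F), 1) = Add(Add(0, F), 1) = Add(F, 1) = Add(1, F))
Mul(Function('N')(3), Function('U')(-13)) = Mul(Add(1, 3), -1) = Mul(4, -1) = -4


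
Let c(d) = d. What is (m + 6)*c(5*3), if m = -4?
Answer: 30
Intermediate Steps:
(m + 6)*c(5*3) = (-4 + 6)*(5*3) = 2*15 = 30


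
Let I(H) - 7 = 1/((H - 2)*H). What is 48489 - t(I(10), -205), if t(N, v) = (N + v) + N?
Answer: 1947199/40 ≈ 48680.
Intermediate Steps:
I(H) = 7 + 1/(H*(-2 + H)) (I(H) = 7 + 1/((H - 2)*H) = 7 + 1/((-2 + H)*H) = 7 + 1/(H*(-2 + H)))
t(N, v) = v + 2*N
48489 - t(I(10), -205) = 48489 - (-205 + 2*((1 - 14*10 + 7*10²)/(10*(-2 + 10)))) = 48489 - (-205 + 2*((⅒)*(1 - 140 + 7*100)/8)) = 48489 - (-205 + 2*((⅒)*(⅛)*(1 - 140 + 700))) = 48489 - (-205 + 2*((⅒)*(⅛)*561)) = 48489 - (-205 + 2*(561/80)) = 48489 - (-205 + 561/40) = 48489 - 1*(-7639/40) = 48489 + 7639/40 = 1947199/40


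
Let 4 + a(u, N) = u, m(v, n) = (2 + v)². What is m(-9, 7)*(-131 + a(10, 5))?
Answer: -6125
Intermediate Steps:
a(u, N) = -4 + u
m(-9, 7)*(-131 + a(10, 5)) = (2 - 9)²*(-131 + (-4 + 10)) = (-7)²*(-131 + 6) = 49*(-125) = -6125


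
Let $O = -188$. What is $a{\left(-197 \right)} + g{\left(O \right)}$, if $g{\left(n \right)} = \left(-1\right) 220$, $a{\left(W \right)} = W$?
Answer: $-417$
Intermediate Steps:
$g{\left(n \right)} = -220$
$a{\left(-197 \right)} + g{\left(O \right)} = -197 - 220 = -417$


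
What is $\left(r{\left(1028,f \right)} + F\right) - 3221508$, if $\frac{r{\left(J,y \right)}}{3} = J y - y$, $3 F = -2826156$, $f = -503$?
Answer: $-5713303$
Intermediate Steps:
$F = -942052$ ($F = \frac{1}{3} \left(-2826156\right) = -942052$)
$r{\left(J,y \right)} = - 3 y + 3 J y$ ($r{\left(J,y \right)} = 3 \left(J y - y\right) = 3 \left(- y + J y\right) = - 3 y + 3 J y$)
$\left(r{\left(1028,f \right)} + F\right) - 3221508 = \left(3 \left(-503\right) \left(-1 + 1028\right) - 942052\right) - 3221508 = \left(3 \left(-503\right) 1027 - 942052\right) - 3221508 = \left(-1549743 - 942052\right) - 3221508 = -2491795 - 3221508 = -5713303$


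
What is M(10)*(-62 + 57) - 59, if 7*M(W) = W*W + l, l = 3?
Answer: -928/7 ≈ -132.57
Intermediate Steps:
M(W) = 3/7 + W²/7 (M(W) = (W*W + 3)/7 = (W² + 3)/7 = (3 + W²)/7 = 3/7 + W²/7)
M(10)*(-62 + 57) - 59 = (3/7 + (⅐)*10²)*(-62 + 57) - 59 = (3/7 + (⅐)*100)*(-5) - 59 = (3/7 + 100/7)*(-5) - 59 = (103/7)*(-5) - 59 = -515/7 - 59 = -928/7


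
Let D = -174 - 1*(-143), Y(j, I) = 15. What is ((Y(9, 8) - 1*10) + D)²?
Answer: 676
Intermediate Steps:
D = -31 (D = -174 + 143 = -31)
((Y(9, 8) - 1*10) + D)² = ((15 - 1*10) - 31)² = ((15 - 10) - 31)² = (5 - 31)² = (-26)² = 676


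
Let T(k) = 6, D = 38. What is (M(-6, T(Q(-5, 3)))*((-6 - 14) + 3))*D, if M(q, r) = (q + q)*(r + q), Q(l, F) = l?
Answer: 0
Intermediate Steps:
M(q, r) = 2*q*(q + r) (M(q, r) = (2*q)*(q + r) = 2*q*(q + r))
(M(-6, T(Q(-5, 3)))*((-6 - 14) + 3))*D = ((2*(-6)*(-6 + 6))*((-6 - 14) + 3))*38 = ((2*(-6)*0)*(-20 + 3))*38 = (0*(-17))*38 = 0*38 = 0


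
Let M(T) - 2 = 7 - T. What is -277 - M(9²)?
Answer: -205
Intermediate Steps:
M(T) = 9 - T (M(T) = 2 + (7 - T) = 9 - T)
-277 - M(9²) = -277 - (9 - 1*9²) = -277 - (9 - 1*81) = -277 - (9 - 81) = -277 - 1*(-72) = -277 + 72 = -205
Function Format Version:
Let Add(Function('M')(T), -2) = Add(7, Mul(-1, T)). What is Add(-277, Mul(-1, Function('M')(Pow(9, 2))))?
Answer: -205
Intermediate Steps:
Function('M')(T) = Add(9, Mul(-1, T)) (Function('M')(T) = Add(2, Add(7, Mul(-1, T))) = Add(9, Mul(-1, T)))
Add(-277, Mul(-1, Function('M')(Pow(9, 2)))) = Add(-277, Mul(-1, Add(9, Mul(-1, Pow(9, 2))))) = Add(-277, Mul(-1, Add(9, Mul(-1, 81)))) = Add(-277, Mul(-1, Add(9, -81))) = Add(-277, Mul(-1, -72)) = Add(-277, 72) = -205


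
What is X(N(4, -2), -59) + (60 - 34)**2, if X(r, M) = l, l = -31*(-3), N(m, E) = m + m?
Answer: 769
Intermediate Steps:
N(m, E) = 2*m
l = 93
X(r, M) = 93
X(N(4, -2), -59) + (60 - 34)**2 = 93 + (60 - 34)**2 = 93 + 26**2 = 93 + 676 = 769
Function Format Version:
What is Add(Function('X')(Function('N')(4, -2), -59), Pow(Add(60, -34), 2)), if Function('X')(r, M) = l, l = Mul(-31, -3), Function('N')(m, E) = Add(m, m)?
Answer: 769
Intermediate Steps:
Function('N')(m, E) = Mul(2, m)
l = 93
Function('X')(r, M) = 93
Add(Function('X')(Function('N')(4, -2), -59), Pow(Add(60, -34), 2)) = Add(93, Pow(Add(60, -34), 2)) = Add(93, Pow(26, 2)) = Add(93, 676) = 769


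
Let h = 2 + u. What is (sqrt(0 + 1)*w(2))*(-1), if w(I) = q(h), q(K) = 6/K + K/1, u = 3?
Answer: -31/5 ≈ -6.2000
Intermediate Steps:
h = 5 (h = 2 + 3 = 5)
q(K) = K + 6/K (q(K) = 6/K + K*1 = 6/K + K = K + 6/K)
w(I) = 31/5 (w(I) = 5 + 6/5 = 31/5)
(sqrt(0 + 1)*w(2))*(-1) = (sqrt(0 + 1)*(31/5))*(-1) = (sqrt(1)*(31/5))*(-1) = (1*(31/5))*(-1) = (31/5)*(-1) = -31/5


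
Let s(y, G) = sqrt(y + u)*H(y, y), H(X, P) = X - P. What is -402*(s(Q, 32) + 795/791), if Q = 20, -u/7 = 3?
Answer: -319590/791 ≈ -404.03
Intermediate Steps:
u = -21 (u = -7*3 = -21)
s(y, G) = 0 (s(y, G) = sqrt(y - 21)*(y - y) = sqrt(-21 + y)*0 = 0)
-402*(s(Q, 32) + 795/791) = -402*(0 + 795/791) = -402*795/791 = -319590/791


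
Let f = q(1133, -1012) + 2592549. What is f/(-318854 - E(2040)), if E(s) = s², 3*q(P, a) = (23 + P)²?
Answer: -9113983/13441362 ≈ -0.67805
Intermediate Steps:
q(P, a) = (23 + P)²/3
f = 9113983/3 (f = (23 + 1133)²/3 + 2592549 = (⅓)*1156² + 2592549 = (⅓)*1336336 + 2592549 = 1336336/3 + 2592549 = 9113983/3 ≈ 3.0380e+6)
f/(-318854 - E(2040)) = 9113983/(3*(-318854 - 1*2040²)) = 9113983/(3*(-318854 - 1*4161600)) = 9113983/(3*(-318854 - 4161600)) = (9113983/3)/(-4480454) = (9113983/3)*(-1/4480454) = -9113983/13441362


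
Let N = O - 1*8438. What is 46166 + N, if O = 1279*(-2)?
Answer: 35170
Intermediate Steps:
O = -2558
N = -10996 (N = -2558 - 1*8438 = -2558 - 8438 = -10996)
46166 + N = 46166 - 10996 = 35170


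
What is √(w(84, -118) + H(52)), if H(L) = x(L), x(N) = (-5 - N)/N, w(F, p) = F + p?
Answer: 5*I*√949/26 ≈ 5.9242*I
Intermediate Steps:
x(N) = (-5 - N)/N
H(L) = (-5 - L)/L
√(w(84, -118) + H(52)) = √((84 - 118) + (-5 - 1*52)/52) = √(-34 + (-5 - 52)/52) = √(-34 + (1/52)*(-57)) = √(-34 - 57/52) = √(-1825/52) = 5*I*√949/26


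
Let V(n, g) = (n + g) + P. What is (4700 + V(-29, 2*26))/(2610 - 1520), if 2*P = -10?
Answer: 2359/545 ≈ 4.3284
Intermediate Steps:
P = -5 (P = (½)*(-10) = -5)
V(n, g) = -5 + g + n (V(n, g) = (n + g) - 5 = (g + n) - 5 = -5 + g + n)
(4700 + V(-29, 2*26))/(2610 - 1520) = (4700 + (-5 + 2*26 - 29))/(2610 - 1520) = (4700 + (-5 + 52 - 29))/1090 = (4700 + 18)*(1/1090) = 4718*(1/1090) = 2359/545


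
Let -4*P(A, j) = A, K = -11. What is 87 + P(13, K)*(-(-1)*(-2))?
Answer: 187/2 ≈ 93.500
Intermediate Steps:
P(A, j) = -A/4
87 + P(13, K)*(-(-1)*(-2)) = 87 + (-¼*13)*(-(-1)*(-2)) = 87 - (-13)*2/4 = 87 - 13/4*(-2) = 87 + 13/2 = 187/2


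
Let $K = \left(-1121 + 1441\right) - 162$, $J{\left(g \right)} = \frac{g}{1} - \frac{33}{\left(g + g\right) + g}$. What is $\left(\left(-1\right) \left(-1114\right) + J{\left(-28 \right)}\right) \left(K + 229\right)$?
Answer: $\frac{11772153}{28} \approx 4.2043 \cdot 10^{5}$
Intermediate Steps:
$J{\left(g \right)} = g - \frac{11}{g}$ ($J{\left(g \right)} = g 1 - \frac{33}{2 g + g} = g - \frac{33}{3 g} = g - 33 \frac{1}{3 g} = g - \frac{11}{g}$)
$K = 158$ ($K = 320 - 162 = 158$)
$\left(\left(-1\right) \left(-1114\right) + J{\left(-28 \right)}\right) \left(K + 229\right) = \left(\left(-1\right) \left(-1114\right) - \left(28 + \frac{11}{-28}\right)\right) \left(158 + 229\right) = \left(1114 - \frac{773}{28}\right) 387 = \frac{30419}{28} \cdot 387 = \frac{11772153}{28}$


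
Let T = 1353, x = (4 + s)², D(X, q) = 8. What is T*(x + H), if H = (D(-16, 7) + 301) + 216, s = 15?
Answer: 1198758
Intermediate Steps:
H = 525 (H = (8 + 301) + 216 = 309 + 216 = 525)
x = 361 (x = (4 + 15)² = 19² = 361)
T*(x + H) = 1353*(361 + 525) = 1353*886 = 1198758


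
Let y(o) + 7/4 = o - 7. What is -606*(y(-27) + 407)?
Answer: -449955/2 ≈ -2.2498e+5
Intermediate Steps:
y(o) = -35/4 + o (y(o) = -7/4 + (o - 7) = -7/4 + (-7 + o) = -35/4 + o)
-606*(y(-27) + 407) = -606*((-35/4 - 27) + 407) = -606*(-143/4 + 407) = -606*1485/4 = -449955/2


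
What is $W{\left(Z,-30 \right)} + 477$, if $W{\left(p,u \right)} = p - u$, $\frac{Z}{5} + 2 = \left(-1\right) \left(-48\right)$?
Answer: $737$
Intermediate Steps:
$Z = 230$ ($Z = -10 + 5 \left(\left(-1\right) \left(-48\right)\right) = -10 + 5 \cdot 48 = -10 + 240 = 230$)
$W{\left(Z,-30 \right)} + 477 = \left(230 - -30\right) + 477 = \left(230 + 30\right) + 477 = 260 + 477 = 737$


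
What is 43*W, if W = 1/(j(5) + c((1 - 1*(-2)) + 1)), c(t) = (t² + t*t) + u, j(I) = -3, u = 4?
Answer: 43/33 ≈ 1.3030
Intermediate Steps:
c(t) = 4 + 2*t² (c(t) = (t² + t*t) + 4 = (t² + t²) + 4 = 2*t² + 4 = 4 + 2*t²)
W = 1/33 (W = 1/(-3 + (4 + 2*((1 - 1*(-2)) + 1)²)) = 1/(-3 + (4 + 2*((1 + 2) + 1)²)) = 1/(-3 + (4 + 2*(3 + 1)²)) = 1/(-3 + (4 + 2*4²)) = 1/(-3 + (4 + 2*16)) = 1/(-3 + (4 + 32)) = 1/(-3 + 36) = 1/33 ≈ 0.030303)
43*W = 43*(1/33) = 43/33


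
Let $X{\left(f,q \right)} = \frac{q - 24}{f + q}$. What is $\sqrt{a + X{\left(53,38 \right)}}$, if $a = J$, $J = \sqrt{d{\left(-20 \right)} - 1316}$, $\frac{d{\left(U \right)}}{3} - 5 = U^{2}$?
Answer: $\frac{\sqrt{26 + 169 i \sqrt{101}}}{13} \approx 2.2589 + 2.2245 i$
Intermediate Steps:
$d{\left(U \right)} = 15 + 3 U^{2}$
$X{\left(f,q \right)} = \frac{-24 + q}{f + q}$
$J = i \sqrt{101}$ ($J = \sqrt{\left(15 + 3 \left(-20\right)^{2}\right) - 1316} = \sqrt{\left(15 + 3 \cdot 400\right) - 1316} = \sqrt{\left(15 + 1200\right) - 1316} = \sqrt{1215 - 1316} = \sqrt{-101} = i \sqrt{101} \approx 10.05 i$)
$a = i \sqrt{101} \approx 10.05 i$
$\sqrt{a + X{\left(53,38 \right)}} = \sqrt{i \sqrt{101} + \frac{-24 + 38}{53 + 38}} = \sqrt{i \sqrt{101} + \frac{1}{91} \cdot 14} = \sqrt{i \sqrt{101} + \frac{2}{13}} = \sqrt{\frac{2}{13} + i \sqrt{101}}$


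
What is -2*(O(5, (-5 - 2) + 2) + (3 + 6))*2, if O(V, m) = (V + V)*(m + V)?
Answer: -36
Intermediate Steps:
O(V, m) = 2*V*(V + m) (O(V, m) = (2*V)*(V + m) = 2*V*(V + m))
-2*(O(5, (-5 - 2) + 2) + (3 + 6))*2 = -2*(2*5*(5 + ((-5 - 2) + 2)) + (3 + 6))*2 = -2*(2*5*(5 + (-7 + 2)) + 9)*2 = -2*(2*5*(5 - 5) + 9)*2 = -2*(2*5*0 + 9)*2 = -2*(0 + 9)*2 = -18*2 = -2*18 = -36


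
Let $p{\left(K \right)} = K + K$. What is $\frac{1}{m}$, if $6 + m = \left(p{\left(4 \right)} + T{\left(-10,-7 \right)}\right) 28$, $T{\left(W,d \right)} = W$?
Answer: $- \frac{1}{62} \approx -0.016129$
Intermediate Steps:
$p{\left(K \right)} = 2 K$
$m = -62$ ($m = -6 + \left(2 \cdot 4 - 10\right) 28 = -6 + \left(8 - 10\right) 28 = -6 - 56 = -62$)
$\frac{1}{m} = \frac{1}{-62} = - \frac{1}{62}$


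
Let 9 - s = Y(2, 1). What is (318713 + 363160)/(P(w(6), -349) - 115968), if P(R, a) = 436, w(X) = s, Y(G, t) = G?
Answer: -681873/115532 ≈ -5.9020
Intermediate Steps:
s = 7 (s = 9 - 1*2 = 9 - 2 = 7)
w(X) = 7
(318713 + 363160)/(P(w(6), -349) - 115968) = (318713 + 363160)/(436 - 115968) = 681873/(-115532) = 681873*(-1/115532) = -681873/115532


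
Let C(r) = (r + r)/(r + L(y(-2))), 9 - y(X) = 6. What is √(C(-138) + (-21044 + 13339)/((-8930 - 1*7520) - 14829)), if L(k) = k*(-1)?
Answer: √4762876507739/1470113 ≈ 1.4845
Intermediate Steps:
y(X) = 3 (y(X) = 9 - 1*6 = 9 - 6 = 3)
L(k) = -k
C(r) = 2*r/(-3 + r) (C(r) = (r + r)/(r - 1*3) = (2*r)/(r - 3) = (2*r)/(-3 + r) = 2*r/(-3 + r))
√(C(-138) + (-21044 + 13339)/((-8930 - 1*7520) - 14829)) = √(2*(-138)/(-3 - 138) + (-21044 + 13339)/((-8930 - 1*7520) - 14829)) = √(2*(-138)/(-141) - 7705/((-8930 - 7520) - 14829)) = √(2*(-138)*(-1/141) - 7705/(-16450 - 14829)) = √(92/47 - 7705/(-31279)) = √(92/47 - 7705*(-1/31279)) = √(92/47 + 7705/31279) = √(3239803/1470113) = √4762876507739/1470113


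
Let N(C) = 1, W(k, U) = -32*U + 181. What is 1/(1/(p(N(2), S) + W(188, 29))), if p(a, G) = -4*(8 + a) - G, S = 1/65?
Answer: -50896/65 ≈ -783.02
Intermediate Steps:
W(k, U) = 181 - 32*U
S = 1/65 ≈ 0.015385
p(a, G) = -32 - G - 4*a (p(a, G) = (-32 - 4*a) - G = -32 - G - 4*a)
1/(1/(p(N(2), S) + W(188, 29))) = 1/(1/((-32 - 1*1/65 - 4*1) + (181 - 32*29))) = 1/(1/((-32 - 1/65 - 4) + (181 - 928))) = 1/(1/(-2341/65 - 747)) = 1/(1/(-50896/65)) = 1/(-65/50896) = -50896/65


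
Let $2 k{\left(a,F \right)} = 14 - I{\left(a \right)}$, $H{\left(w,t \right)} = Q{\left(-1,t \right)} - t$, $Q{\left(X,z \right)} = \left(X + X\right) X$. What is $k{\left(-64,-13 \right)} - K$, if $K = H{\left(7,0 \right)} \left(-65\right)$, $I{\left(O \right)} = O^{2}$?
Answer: $-1911$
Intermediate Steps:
$Q{\left(X,z \right)} = 2 X^{2}$ ($Q{\left(X,z \right)} = 2 X X = 2 X^{2}$)
$H{\left(w,t \right)} = 2 - t$ ($H{\left(w,t \right)} = 2 \left(-1\right)^{2} - t = 2 \cdot 1 - t = 2 - t$)
$K = -130$ ($K = \left(2 - 0\right) \left(-65\right) = \left(2 + 0\right) \left(-65\right) = 2 \left(-65\right) = -130$)
$k{\left(a,F \right)} = 7 - \frac{a^{2}}{2}$ ($k{\left(a,F \right)} = \frac{14 - a^{2}}{2} = 7 - \frac{a^{2}}{2}$)
$k{\left(-64,-13 \right)} - K = \left(7 - \frac{\left(-64\right)^{2}}{2}\right) - -130 = \left(7 - 2048\right) + 130 = -2041 + 130 = -1911$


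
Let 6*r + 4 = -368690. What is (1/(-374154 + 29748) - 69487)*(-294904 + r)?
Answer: 8528147245510219/344406 ≈ 2.4762e+10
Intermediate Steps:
r = -61449 (r = -⅔ + (⅙)*(-368690) = -⅔ - 184345/3 = -61449)
(1/(-374154 + 29748) - 69487)*(-294904 + r) = (1/(-374154 + 29748) - 69487)*(-294904 - 61449) = (1/(-344406) - 69487)*(-356353) = (-1/344406 - 69487)*(-356353) = -23931739723/344406*(-356353) = 8528147245510219/344406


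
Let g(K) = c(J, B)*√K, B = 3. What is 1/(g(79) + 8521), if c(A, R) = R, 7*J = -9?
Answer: 8521/72606730 - 3*√79/72606730 ≈ 0.00011699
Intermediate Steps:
J = -9/7 (J = (⅐)*(-9) = -9/7 ≈ -1.2857)
g(K) = 3*√K
1/(g(79) + 8521) = 1/(3*√79 + 8521) = 1/(8521 + 3*√79)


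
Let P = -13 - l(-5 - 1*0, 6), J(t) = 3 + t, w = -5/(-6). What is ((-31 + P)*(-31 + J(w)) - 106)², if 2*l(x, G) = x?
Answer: 150234049/144 ≈ 1.0433e+6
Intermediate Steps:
w = ⅚ (w = -5*(-⅙) = ⅚ ≈ 0.83333)
l(x, G) = x/2
P = -21/2 (P = -13 - (-5 - 1*0)/2 = -13 - (-5 + 0)/2 = -13 - (-5)/2 = -13 - 1*(-5/2) = -13 + 5/2 = -21/2 ≈ -10.500)
((-31 + P)*(-31 + J(w)) - 106)² = ((-31 - 21/2)*(-31 + (3 + ⅚)) - 106)² = (-83*(-31 + 23/6)/2 - 106)² = (-83/2*(-163/6) - 106)² = (13529/12 - 106)² = (12257/12)² = 150234049/144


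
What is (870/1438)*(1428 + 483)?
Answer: 831285/719 ≈ 1156.2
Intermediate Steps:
(870/1438)*(1428 + 483) = (870*(1/1438))*1911 = (435/719)*1911 = 831285/719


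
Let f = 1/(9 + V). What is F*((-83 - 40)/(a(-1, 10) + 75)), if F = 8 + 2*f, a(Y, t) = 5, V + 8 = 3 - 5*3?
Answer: -5289/440 ≈ -12.020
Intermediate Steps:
V = -20 (V = -8 + (3 - 5*3) = -8 + (3 - 15) = -8 - 12 = -20)
f = -1/11 (f = 1/(9 - 20) = 1/(-11) = -1/11 ≈ -0.090909)
F = 86/11 (F = 8 + 2*(-1/11) = 8 - 2/11 = 86/11 ≈ 7.8182)
F*((-83 - 40)/(a(-1, 10) + 75)) = 86*((-83 - 40)/(5 + 75))/11 = 86*(-123/80)/11 = 86*(-123*1/80)/11 = (86/11)*(-123/80) = -5289/440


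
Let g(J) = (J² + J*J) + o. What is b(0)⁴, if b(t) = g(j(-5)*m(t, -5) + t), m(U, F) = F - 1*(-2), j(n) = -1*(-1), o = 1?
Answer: 130321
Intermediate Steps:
j(n) = 1
m(U, F) = 2 + F (m(U, F) = F + 2 = 2 + F)
g(J) = 1 + 2*J² (g(J) = (J² + J*J) + 1 = (J² + J²) + 1 = 2*J² + 1 = 1 + 2*J²)
b(t) = 1 + 2*(-3 + t)² (b(t) = 1 + 2*(1*(2 - 5) + t)² = 1 + 2*(1*(-3) + t)² = 1 + 2*(-3 + t)²)
b(0)⁴ = (1 + 2*(-3 + 0)²)⁴ = (1 + 2*(-3)²)⁴ = (1 + 2*9)⁴ = (1 + 18)⁴ = 19⁴ = 130321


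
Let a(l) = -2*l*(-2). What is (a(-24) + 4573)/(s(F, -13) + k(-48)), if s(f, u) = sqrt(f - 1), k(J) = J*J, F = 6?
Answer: 10315008/5308411 - 4477*sqrt(5)/5308411 ≈ 1.9413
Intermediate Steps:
a(l) = 4*l
k(J) = J**2
s(f, u) = sqrt(-1 + f)
(a(-24) + 4573)/(s(F, -13) + k(-48)) = (4*(-24) + 4573)/(sqrt(-1 + 6) + (-48)**2) = (-96 + 4573)/(sqrt(5) + 2304) = 4477/(2304 + sqrt(5))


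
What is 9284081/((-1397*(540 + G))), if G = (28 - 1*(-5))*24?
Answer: -73103/14652 ≈ -4.9893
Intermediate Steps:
G = 792 (G = (28 + 5)*24 = 33*24 = 792)
9284081/((-1397*(540 + G))) = 9284081/((-1397*(540 + 792))) = 9284081/((-1397*1332)) = 9284081/(-1860804) = 9284081*(-1/1860804) = -73103/14652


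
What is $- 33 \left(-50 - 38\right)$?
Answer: $2904$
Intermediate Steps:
$- 33 \left(-50 - 38\right) = \left(-33\right) \left(-88\right) = 2904$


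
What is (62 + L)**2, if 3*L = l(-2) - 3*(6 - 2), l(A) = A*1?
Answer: 29584/9 ≈ 3287.1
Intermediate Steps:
l(A) = A
L = -14/3 (L = (-2 - 3*(6 - 2))/3 = (-2 - 3*4)/3 = (-2 - 12)/3 = (1/3)*(-14) = -14/3 ≈ -4.6667)
(62 + L)**2 = (62 - 14/3)**2 = (172/3)**2 = 29584/9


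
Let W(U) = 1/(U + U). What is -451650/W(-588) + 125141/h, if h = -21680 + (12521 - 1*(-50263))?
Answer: 21831995126741/41104 ≈ 5.3114e+8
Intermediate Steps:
h = 41104 (h = -21680 + (12521 + 50263) = -21680 + 62784 = 41104)
W(U) = 1/(2*U)
-451650/W(-588) + 125141/h = -451650/((½)/(-588)) + 125141/41104 = -451650/((½)*(-1/588)) + 125141*(1/41104) = -451650/(-1/1176) + 125141/41104 = -451650*(-1176) + 125141/41104 = 531140400 + 125141/41104 = 21831995126741/41104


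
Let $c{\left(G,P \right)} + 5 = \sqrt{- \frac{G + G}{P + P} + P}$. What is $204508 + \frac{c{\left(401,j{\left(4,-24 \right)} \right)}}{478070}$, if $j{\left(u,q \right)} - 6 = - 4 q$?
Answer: $\frac{19553827911}{95614} + \frac{\sqrt{1020306}}{48763140} \approx 2.0451 \cdot 10^{5}$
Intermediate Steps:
$j{\left(u,q \right)} = 6 - 4 q$
$c{\left(G,P \right)} = -5 + \sqrt{P - \frac{G}{P}}$ ($c{\left(G,P \right)} = -5 + \sqrt{- \frac{G + G}{P + P} + P} = -5 + \sqrt{- \frac{2 G}{2 P} + P} = -5 + \sqrt{- 2 G \frac{1}{2 P} + P} = -5 + \sqrt{- \frac{G}{P} + P} = -5 + \sqrt{P - \frac{G}{P}}$)
$204508 + \frac{c{\left(401,j{\left(4,-24 \right)} \right)}}{478070} = 204508 + \frac{-5 + \sqrt{\left(6 - -96\right) - \frac{401}{6 - -96}}}{478070} = 204508 + \left(-5 + \sqrt{\left(6 + 96\right) - \frac{401}{6 + 96}}\right) \frac{1}{478070} = 204508 + \left(-5 + \sqrt{102 - \frac{401}{102}}\right) \frac{1}{478070} = 204508 + \left(-5 + \sqrt{\frac{10003}{102}}\right) \frac{1}{478070} = 204508 + \left(-5 + \frac{\sqrt{1020306}}{102}\right) \frac{1}{478070} = 204508 - \left(\frac{1}{95614} - \frac{\sqrt{1020306}}{48763140}\right) = \frac{19553827911}{95614} + \frac{\sqrt{1020306}}{48763140}$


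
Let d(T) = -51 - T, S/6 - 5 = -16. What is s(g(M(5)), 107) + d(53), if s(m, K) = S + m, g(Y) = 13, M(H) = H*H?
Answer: -157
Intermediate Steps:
S = -66 (S = 30 + 6*(-16) = 30 - 96 = -66)
M(H) = H**2
s(m, K) = -66 + m
s(g(M(5)), 107) + d(53) = (-66 + 13) + (-51 - 1*53) = -53 + (-51 - 53) = -53 - 104 = -157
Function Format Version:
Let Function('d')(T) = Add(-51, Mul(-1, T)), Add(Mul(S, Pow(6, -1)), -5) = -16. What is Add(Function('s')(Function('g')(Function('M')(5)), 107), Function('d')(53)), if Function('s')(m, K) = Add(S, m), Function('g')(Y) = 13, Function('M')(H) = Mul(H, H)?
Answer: -157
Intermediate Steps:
S = -66 (S = Add(30, Mul(6, -16)) = Add(30, -96) = -66)
Function('M')(H) = Pow(H, 2)
Function('s')(m, K) = Add(-66, m)
Add(Function('s')(Function('g')(Function('M')(5)), 107), Function('d')(53)) = Add(Add(-66, 13), Add(-51, Mul(-1, 53))) = Add(-53, Add(-51, -53)) = Add(-53, -104) = -157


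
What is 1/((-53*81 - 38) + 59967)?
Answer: 1/55636 ≈ 1.7974e-5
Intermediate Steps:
1/((-53*81 - 38) + 59967) = 1/((-4293 - 38) + 59967) = 1/(-4331 + 59967) = 1/55636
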